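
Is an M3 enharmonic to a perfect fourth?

A major third spans 4 semitones; a perfect fourth spans 5.
The spans differ, so they are not enharmonic equivalents.

No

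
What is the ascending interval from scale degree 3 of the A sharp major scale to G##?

Scale degree 3 of A# major is C##.
C## up to G##: letters C→G make it a fifth; 7 semitones makes it perfect.

perfect fifth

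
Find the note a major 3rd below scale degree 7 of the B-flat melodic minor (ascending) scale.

F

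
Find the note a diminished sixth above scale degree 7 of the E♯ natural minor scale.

Bb

Scale degree 7 of E# natural minor is D#.
A diminished sixth (7 semitones) above D# lands on the letter B, giving Bb.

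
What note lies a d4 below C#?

G##

A fourth below C lands on the letter G.
A diminished fourth spans 4 semitones, so C# moves to pitch class 9. On the letter G that is G##.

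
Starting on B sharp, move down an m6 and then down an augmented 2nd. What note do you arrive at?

C#

A minor sixth down from B# is D## (letter D, 8 semitones down).
An augmented second down from D## is C# (letter C, 3 semitones down).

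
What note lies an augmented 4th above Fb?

Bb

A fourth above F lands on the letter B.
An augmented fourth spans 6 semitones, so Fb moves to pitch class 10. On the letter B that is Bb.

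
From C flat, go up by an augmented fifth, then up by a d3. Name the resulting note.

An augmented fifth up from Cb is G (letter G, 8 semitones up).
A diminished third up from G is Bbb (letter B, 2 semitones up).

Bbb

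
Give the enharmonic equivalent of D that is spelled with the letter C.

D is pitch class 2. The letter C alone is pitch class 0.
To reach pitch class 2 from C requires an offset of +2 semitones, i.e. double sharp: C##.

C##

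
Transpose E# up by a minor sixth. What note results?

E up a major sixth is C#, so the target letter is C.
From E#, a minor sixth is 8 semitones up: C#.

C#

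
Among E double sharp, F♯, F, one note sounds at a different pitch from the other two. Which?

In 12-tone equal temperament, enharmonic equivalents share a pitch class. E## is pitch class 6; F# is pitch class 6; F is pitch class 5.
E## and F# share pitch class 6, while F is pitch class 5.

F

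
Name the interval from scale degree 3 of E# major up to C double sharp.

perfect fourth

Scale degree 3 of E# major is G##.
G## up to C##: letters G→C make it a fourth; 5 semitones makes it perfect.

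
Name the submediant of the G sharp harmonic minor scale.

Degree 6 takes the letter 5 steps above G, which is E.
In harmonic minor, degree 6 sits 8 semitones above the tonic. G# + 8 semitones is pitch class 4, spelled on E as E.

E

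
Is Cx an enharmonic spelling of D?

C## = pitch class 2 and D = pitch class 2 — the same pitch class, so they are enharmonic equivalents.

Yes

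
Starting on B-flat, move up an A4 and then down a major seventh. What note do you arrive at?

An augmented fourth up from Bb is E (letter E, 6 semitones up).
A major seventh down from E is F (letter F, 11 semitones down).

F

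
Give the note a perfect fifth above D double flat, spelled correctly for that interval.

A fifth above D lands on the letter A.
A perfect fifth spans 7 semitones, so Dbb moves to pitch class 7. On the letter A that is Abb.

Abb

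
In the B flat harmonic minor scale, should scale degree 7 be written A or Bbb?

Each scale degree takes a distinct letter name. Degree 7 of a scale on B must use the letter A.
A and Bbb are enharmonically the same pitch, but only A uses the letter A, so it is the correct spelling here.

A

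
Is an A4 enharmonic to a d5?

Yes

An augmented fourth spans 6 semitones; a diminished fifth spans 6.
They are enharmonically equivalent.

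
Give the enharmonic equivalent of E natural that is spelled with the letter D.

D##

Plain D sits 2 semitones below E, so on the letter D the same pitch needs a double sharp: D##.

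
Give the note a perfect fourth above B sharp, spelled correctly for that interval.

E#

A fourth above B lands on the letter E.
A perfect fourth spans 5 semitones, so B# moves to pitch class 5. On the letter E that is E#.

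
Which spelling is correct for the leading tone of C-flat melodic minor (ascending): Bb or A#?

Bb

Each scale degree takes a distinct letter name. Degree 7 of a scale on C must use the letter B.
Bb and A# are enharmonically the same pitch, but only Bb uses the letter B, so it is the correct spelling here.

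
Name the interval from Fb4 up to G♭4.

major second

Counting letters F–G gives a second.
Fb→Gb = 2 semitones, exactly the major second.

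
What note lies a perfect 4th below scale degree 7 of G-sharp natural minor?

C#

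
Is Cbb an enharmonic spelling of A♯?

Yes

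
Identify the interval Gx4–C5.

doubly diminished fourth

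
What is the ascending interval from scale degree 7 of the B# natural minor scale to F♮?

Scale degree 7 of B# natural minor is A#.
A# up to F: letters A→F make it a sixth; 7 semitones makes it diminished.

diminished sixth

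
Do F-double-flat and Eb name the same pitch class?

Fbb is pitch class 3; Eb is pitch class 3.
All spellings map to pitch class 3, so they are enharmonically equivalent.

Yes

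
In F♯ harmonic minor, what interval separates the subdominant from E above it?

The subdominant of F# harmonic minor is B.
B up to E: letters B→E make it a fourth; 5 semitones makes it perfect.

perfect fourth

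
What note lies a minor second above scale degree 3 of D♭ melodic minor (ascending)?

Gbb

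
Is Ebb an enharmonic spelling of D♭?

Two spellings are enharmonically equivalent only if they share a pitch class.
Here Ebb → 2, Db → 1; 1 ≠ 2, so they are not.

No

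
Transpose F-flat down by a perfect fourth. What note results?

Cb

A fourth below F lands on the letter C.
A perfect fourth spans 5 semitones, so Fb moves to pitch class 11. On the letter C that is Cb.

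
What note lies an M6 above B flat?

B up a major sixth is G#, so the target letter is G.
From Bb, a major sixth is 9 semitones up: G.

G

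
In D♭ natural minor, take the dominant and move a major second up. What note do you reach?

The dominant of Db natural minor is Ab.
A major second (2 semitones) above Ab lands on the letter B, giving Bb.

Bb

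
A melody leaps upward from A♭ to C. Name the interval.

Counting letters A–B–C gives a third.
Ab→C = 4 semitones, exactly the major third.

major third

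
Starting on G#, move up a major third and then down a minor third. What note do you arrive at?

A major third up from G# is B# (letter B, 4 semitones up).
A minor third down from B# is G## (letter G, 3 semitones down).

G##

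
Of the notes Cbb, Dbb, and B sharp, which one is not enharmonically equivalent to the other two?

In 12-tone equal temperament, enharmonic equivalents share a pitch class. Cbb is pitch class 10; Dbb is pitch class 0; B# is pitch class 0.
Dbb and B# share pitch class 0, while Cbb is pitch class 10.

Cbb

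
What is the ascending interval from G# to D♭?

The letter names run G→D, a span of 4 letter steps, so the interval is some kind of fifth.
G# to Db is 5 semitones. A perfect fifth is 7, so 5 makes it doubly diminished.

doubly diminished fifth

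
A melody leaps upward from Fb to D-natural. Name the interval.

augmented sixth

The letter names run F→D, a span of 5 letter steps, so the interval is some kind of sixth.
Fb to D is 10 semitones. A major sixth is 9, so 10 makes it augmented.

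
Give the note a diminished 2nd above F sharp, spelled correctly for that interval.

F up a major second is G, so the target letter is G.
From F#, a diminished second is 0 semitones up: Gb.

Gb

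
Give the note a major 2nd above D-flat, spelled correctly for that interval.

A second above D lands on the letter E.
A major second spans 2 semitones, so Db moves to pitch class 3. On the letter E that is Eb.

Eb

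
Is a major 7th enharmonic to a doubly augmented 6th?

A major seventh spans 11 semitones; a doubly augmented sixth spans 11.
They are enharmonically equivalent.

Yes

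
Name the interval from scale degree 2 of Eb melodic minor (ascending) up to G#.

Scale degree 2 of Eb melodic minor (ascending) is F.
F up to G#: letters F→G make it a second; 3 semitones makes it augmented.

augmented second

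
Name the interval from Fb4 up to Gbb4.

minor second

Counting letters F–G gives a second.
Fb→Gbb = 1 semitone, 1 narrower than the major second (2), so minor.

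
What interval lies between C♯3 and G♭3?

The letter names run C→G, a span of 4 letter steps, so the interval is some kind of fifth.
C# to Gb is 5 semitones. A perfect fifth is 7, so 5 makes it doubly diminished.

doubly diminished fifth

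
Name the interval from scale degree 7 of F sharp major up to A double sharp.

augmented fourth

Scale degree 7 of F# major is E#.
E# up to A##: letters E→A make it a fourth; 6 semitones makes it augmented.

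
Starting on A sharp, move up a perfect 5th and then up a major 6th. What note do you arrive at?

A perfect fifth up from A# is E# (letter E, 7 semitones up).
A major sixth up from E# is C## (letter C, 9 semitones up).

C##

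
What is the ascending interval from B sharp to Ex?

augmented fourth

The letter names run B→E, a span of 3 letter steps, so the interval is some kind of fourth.
B# to E## is 6 semitones. A perfect fourth is 5, so 6 makes it augmented.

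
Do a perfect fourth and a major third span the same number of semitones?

A perfect fourth spans 5 semitones; a major third spans 4.
The spans differ, so they are not enharmonic equivalents.

No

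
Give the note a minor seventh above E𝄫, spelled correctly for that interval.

Dbb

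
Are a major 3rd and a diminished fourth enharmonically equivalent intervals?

A major third spans 4 semitones; a diminished fourth spans 4.
They are enharmonically equivalent.

Yes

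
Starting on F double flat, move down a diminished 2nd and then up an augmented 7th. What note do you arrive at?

A diminished second down from Fbb is Eb (letter E, 0 semitones down).
An augmented seventh up from Eb is D# (letter D, 12 semitones up).

D#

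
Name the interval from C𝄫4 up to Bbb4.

Counting letters C–D–E–F–G–A–B gives a seventh.
Cbb→Bbb = 11 semitones, exactly the major seventh.

major seventh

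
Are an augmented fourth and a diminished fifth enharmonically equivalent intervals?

Yes

An augmented fourth spans 6 semitones; a diminished fifth spans 6.
They are enharmonically equivalent.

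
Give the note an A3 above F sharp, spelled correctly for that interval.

A third above F lands on the letter A.
An augmented third spans 5 semitones, so F# moves to pitch class 11. On the letter A that is A##.

A##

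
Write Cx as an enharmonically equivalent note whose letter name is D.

D

C## is pitch class 2. The letter D alone is pitch class 2.
Pitch class 2 on D needs no accidental: D.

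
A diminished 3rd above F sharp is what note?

A third above F lands on the letter A.
A diminished third spans 2 semitones, so F# moves to pitch class 8. On the letter A that is Ab.

Ab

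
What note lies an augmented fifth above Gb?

G up a perfect fifth is D, so the target letter is D.
From Gb, an augmented fifth is 8 semitones up: D.

D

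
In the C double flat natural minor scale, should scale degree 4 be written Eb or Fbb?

Each scale degree takes a distinct letter name. Degree 4 of a scale on C must use the letter F.
Fbb and Eb are enharmonically the same pitch, but only Fbb uses the letter F, so it is the correct spelling here.

Fbb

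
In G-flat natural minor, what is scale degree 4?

The Gb natural minor scale runs Gb Ab Bbb Cb Db Ebb Fb.
Degree 4 is Cb.

Cb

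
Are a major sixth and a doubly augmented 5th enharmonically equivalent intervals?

Yes

A major sixth spans 9 semitones; a doubly augmented fifth spans 9.
They are enharmonically equivalent.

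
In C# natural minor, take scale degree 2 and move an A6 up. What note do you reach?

Scale degree 2 of C# natural minor is D#.
An augmented sixth (10 semitones) above D# lands on the letter B, giving B##.

B##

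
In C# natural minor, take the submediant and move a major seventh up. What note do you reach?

G#

The submediant of C# natural minor is A.
A major seventh (11 semitones) above A lands on the letter G, giving G#.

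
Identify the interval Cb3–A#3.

doubly augmented sixth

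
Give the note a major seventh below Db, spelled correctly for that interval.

Ebb

D down a major seventh is Eb, so the target letter is E.
From Db, a major seventh is 11 semitones down: Ebb.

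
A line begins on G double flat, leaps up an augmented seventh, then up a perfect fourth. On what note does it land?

An augmented seventh up from Gbb is F (letter F, 12 semitones up).
A perfect fourth up from F is Bb (letter B, 5 semitones up).

Bb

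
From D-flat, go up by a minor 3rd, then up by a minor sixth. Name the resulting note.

Dbb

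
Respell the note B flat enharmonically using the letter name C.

Bb is pitch class 10. The letter C alone is pitch class 0.
To reach pitch class 10 from C requires an offset of -2 semitones, i.e. double flat: Cbb.

Cbb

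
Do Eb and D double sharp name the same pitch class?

No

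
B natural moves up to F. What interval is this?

The letter names run B→F, a span of 4 letter steps, so the interval is some kind of fifth.
B to F is 6 semitones. A perfect fifth is 7, so 6 makes it diminished.

diminished fifth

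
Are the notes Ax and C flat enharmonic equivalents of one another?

Yes

A## = pitch class 11 and Cb = pitch class 11 — the same pitch class, so they are enharmonic equivalents.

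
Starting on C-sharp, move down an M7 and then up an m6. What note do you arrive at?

A major seventh down from C# is D (letter D, 11 semitones down).
A minor sixth up from D is Bb (letter B, 8 semitones up).

Bb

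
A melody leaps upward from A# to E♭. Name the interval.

doubly diminished fifth

Counting letters A–B–C–D–E gives a fifth.
A#→Eb = 5 semitones, 2 narrower than the perfect fifth (7), so doubly diminished.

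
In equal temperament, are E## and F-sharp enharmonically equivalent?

Yes

E## = pitch class 6 and F# = pitch class 6 — the same pitch class, so they are enharmonic equivalents.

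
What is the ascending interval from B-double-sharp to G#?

The letter names run B→G, a span of 5 letter steps, so the interval is some kind of sixth.
B## to G# is 7 semitones. A major sixth is 9, so 7 makes it diminished.

diminished sixth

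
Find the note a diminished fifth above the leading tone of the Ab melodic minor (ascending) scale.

Db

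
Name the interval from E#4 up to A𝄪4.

augmented fourth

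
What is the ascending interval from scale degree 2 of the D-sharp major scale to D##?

major seventh

Scale degree 2 of D# major is E#.
E# up to D##: letters E→D make it a seventh; 11 semitones makes it major.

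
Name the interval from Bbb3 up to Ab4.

major seventh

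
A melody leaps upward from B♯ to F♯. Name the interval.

Counting letters B–C–D–E–F gives a fifth.
B#→F# = 6 semitones, 1 narrower than the perfect fifth (7), so diminished.

diminished fifth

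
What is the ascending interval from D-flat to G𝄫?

diminished fourth

The letter names run D→G, a span of 3 letter steps, so the interval is some kind of fourth.
Db to Gbb is 4 semitones. A perfect fourth is 5, so 4 makes it diminished.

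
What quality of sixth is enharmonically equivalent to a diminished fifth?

A diminished fifth spans 6 semitones.
A sixth spanning 6 semitones is doubly diminished (the major sixth is 9).

doubly diminished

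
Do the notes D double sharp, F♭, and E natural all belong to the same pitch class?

D## is pitch class 4; Fb is pitch class 4; E is pitch class 4.
All spellings map to pitch class 4, so they are enharmonically equivalent.

Yes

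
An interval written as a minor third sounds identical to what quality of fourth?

A minor third spans 3 semitones.
A fourth spanning 3 semitones is doubly diminished (the perfect fourth is 5).

doubly diminished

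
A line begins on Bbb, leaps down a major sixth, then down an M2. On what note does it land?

A major sixth down from Bbb is Dbb (letter D, 9 semitones down).
A major second down from Dbb is Cbb (letter C, 2 semitones down).

Cbb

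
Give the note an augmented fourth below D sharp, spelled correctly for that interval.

A

A fourth below D lands on the letter A.
An augmented fourth spans 6 semitones, so D# moves to pitch class 9. On the letter A that is A.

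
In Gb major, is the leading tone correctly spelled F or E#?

F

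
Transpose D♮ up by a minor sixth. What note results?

A sixth above D lands on the letter B.
A minor sixth spans 8 semitones, so D moves to pitch class 10. On the letter B that is Bb.

Bb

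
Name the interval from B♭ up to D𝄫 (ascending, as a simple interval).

diminished third

The letter names run B→D, a span of 2 letter steps, so the interval is some kind of third.
Bb to Dbb is 2 semitones. A major third is 4, so 2 makes it diminished.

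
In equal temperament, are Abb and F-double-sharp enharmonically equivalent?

Yes

Abb is pitch class 7; F## is pitch class 7.
All spellings map to pitch class 7, so they are enharmonically equivalent.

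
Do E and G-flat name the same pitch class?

No

Two spellings are enharmonically equivalent only if they share a pitch class.
Here E → 4, Gb → 6; 4 ≠ 6, so they are not.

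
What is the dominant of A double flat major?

Degree 5 takes the letter 4 steps above A, which is E.
In major, degree 5 sits 7 semitones above the tonic. Abb + 7 semitones is pitch class 2, spelled on E as Ebb.

Ebb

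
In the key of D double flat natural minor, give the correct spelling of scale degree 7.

Degree 7 takes the letter 6 steps above D, which is C.
In natural minor, degree 7 sits 10 semitones above the tonic. Dbb + 10 semitones is pitch class 10, spelled on C as Cbb.

Cbb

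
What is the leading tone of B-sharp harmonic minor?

The B# harmonic minor scale runs B# C## D# E# F## G# A##.
Degree 7 is A##.

A##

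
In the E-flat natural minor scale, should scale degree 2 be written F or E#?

Each scale degree takes a distinct letter name. Degree 2 of a scale on E must use the letter F.
F and E# are enharmonically the same pitch, but only F uses the letter F, so it is the correct spelling here.

F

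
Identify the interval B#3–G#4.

The letter names run B→G, a span of 5 letter steps, so the interval is some kind of sixth.
B# to G# is 8 semitones. A major sixth is 9, so 8 makes it minor.

minor sixth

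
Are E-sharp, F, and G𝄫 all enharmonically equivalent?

E# = pitch class 5 and F = pitch class 5 and Gbb = pitch class 5 — the same pitch class, so they are enharmonic equivalents.

Yes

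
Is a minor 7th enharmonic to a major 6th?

No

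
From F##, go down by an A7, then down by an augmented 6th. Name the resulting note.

Bbb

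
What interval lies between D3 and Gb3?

The letter names run D→G, a span of 3 letter steps, so the interval is some kind of fourth.
D to Gb is 4 semitones. A perfect fourth is 5, so 4 makes it diminished.

diminished fourth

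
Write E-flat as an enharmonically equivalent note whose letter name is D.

Plain D sits 1 semitone below Eb, so on the letter D the same pitch needs a sharp: D#.

D#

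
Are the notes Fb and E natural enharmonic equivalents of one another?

Yes

Fb = pitch class 4 and E = pitch class 4 — the same pitch class, so they are enharmonic equivalents.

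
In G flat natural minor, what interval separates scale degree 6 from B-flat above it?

augmented fifth

Scale degree 6 of Gb natural minor is Ebb.
Ebb up to Bb: letters E→B make it a fifth; 8 semitones makes it augmented.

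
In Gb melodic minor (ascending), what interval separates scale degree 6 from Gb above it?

Scale degree 6 of Gb melodic minor (ascending) is Eb.
Eb up to Gb: letters E→G make it a third; 3 semitones makes it minor.

minor third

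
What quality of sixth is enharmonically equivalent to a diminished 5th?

doubly diminished

A diminished fifth spans 6 semitones.
A sixth spanning 6 semitones is doubly diminished (the major sixth is 9).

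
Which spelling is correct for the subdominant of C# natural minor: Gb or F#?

Each scale degree takes a distinct letter name. Degree 4 of a scale on C must use the letter F.
F# and Gb are enharmonically the same pitch, but only F# uses the letter F, so it is the correct spelling here.

F#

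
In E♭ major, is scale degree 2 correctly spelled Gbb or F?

Each scale degree takes a distinct letter name. Degree 2 of a scale on E must use the letter F.
F and Gbb are enharmonically the same pitch, but only F uses the letter F, so it is the correct spelling here.

F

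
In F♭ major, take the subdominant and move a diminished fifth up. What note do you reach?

The subdominant of Fb major is Bbb.
A diminished fifth (6 semitones) above Bbb lands on the letter F, giving Fbb.

Fbb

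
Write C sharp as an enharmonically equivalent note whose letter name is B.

B##

Plain B sits 2 semitones below C#, so on the letter B the same pitch needs a double sharp: B##.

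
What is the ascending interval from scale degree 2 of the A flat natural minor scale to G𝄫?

Scale degree 2 of Ab natural minor is Bb.
Bb up to Gbb: letters B→G make it a sixth; 7 semitones makes it diminished.

diminished sixth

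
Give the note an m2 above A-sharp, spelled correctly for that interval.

B

A second above A lands on the letter B.
A minor second spans 1 semitone, so A# moves to pitch class 11. On the letter B that is B.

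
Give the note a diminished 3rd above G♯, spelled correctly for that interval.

Bb

A third above G lands on the letter B.
A diminished third spans 2 semitones, so G# moves to pitch class 10. On the letter B that is Bb.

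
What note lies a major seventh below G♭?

Abb

A seventh below G lands on the letter A.
A major seventh spans 11 semitones, so Gb moves to pitch class 7. On the letter A that is Abb.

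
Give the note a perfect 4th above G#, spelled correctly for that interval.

C#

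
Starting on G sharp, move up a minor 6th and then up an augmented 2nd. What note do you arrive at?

F##

A minor sixth up from G# is E (letter E, 8 semitones up).
An augmented second up from E is F## (letter F, 3 semitones up).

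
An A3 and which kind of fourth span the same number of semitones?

An augmented third spans 5 semitones.
A fourth spanning 5 semitones is perfect (the perfect fourth is 5).

perfect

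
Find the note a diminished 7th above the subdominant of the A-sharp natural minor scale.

The subdominant of A# natural minor is D#.
A diminished seventh (9 semitones) above D# lands on the letter C, giving C.

C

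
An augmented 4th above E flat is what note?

A

A fourth above E lands on the letter A.
An augmented fourth spans 6 semitones, so Eb moves to pitch class 9. On the letter A that is A.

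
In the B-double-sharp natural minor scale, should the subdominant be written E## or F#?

E##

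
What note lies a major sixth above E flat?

C

A sixth above E lands on the letter C.
A major sixth spans 9 semitones, so Eb moves to pitch class 0. On the letter C that is C.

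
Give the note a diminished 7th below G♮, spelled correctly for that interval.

A#

A seventh below G lands on the letter A.
A diminished seventh spans 9 semitones, so G moves to pitch class 10. On the letter A that is A#.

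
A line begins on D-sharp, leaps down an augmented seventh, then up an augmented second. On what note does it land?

F#

An augmented seventh down from D# is Eb (letter E, 12 semitones down).
An augmented second up from Eb is F# (letter F, 3 semitones up).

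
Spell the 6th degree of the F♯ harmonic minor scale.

D

Degree 6 takes the letter 5 steps above F, which is D.
In harmonic minor, degree 6 sits 8 semitones above the tonic. F# + 8 semitones is pitch class 2, spelled on D as D.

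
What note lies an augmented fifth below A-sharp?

A down a perfect fifth is D, so the target letter is D.
From A#, an augmented fifth is 8 semitones down: D.

D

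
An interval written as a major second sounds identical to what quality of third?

diminished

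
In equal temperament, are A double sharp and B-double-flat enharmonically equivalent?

No

A## is pitch class 11; Bbb is pitch class 9.
The pitch classes differ (11 vs. 9), so they are not enharmonic equivalents.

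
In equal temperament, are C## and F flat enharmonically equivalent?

No

C## is pitch class 2; Fb is pitch class 4.
The pitch classes differ (2 vs. 4), so they are not enharmonic equivalents.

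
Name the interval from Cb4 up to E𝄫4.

The letter names run C→E, a span of 2 letter steps, so the interval is some kind of third.
Cb to Ebb is 3 semitones. A major third is 4, so 3 makes it minor.

minor third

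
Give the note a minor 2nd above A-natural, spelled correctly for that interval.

Bb

A up a major second is B, so the target letter is B.
From A, a minor second is 1 semitone up: Bb.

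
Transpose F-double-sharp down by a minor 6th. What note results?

A##

A sixth below F lands on the letter A.
A minor sixth spans 8 semitones, so F## moves to pitch class 11. On the letter A that is A##.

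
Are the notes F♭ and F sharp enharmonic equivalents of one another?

Fb is pitch class 4; F# is pitch class 6.
The pitch classes differ (4 vs. 6), so they are not enharmonic equivalents.

No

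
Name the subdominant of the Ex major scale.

A##

Degree 4 takes the letter 3 steps above E, which is A.
In major, degree 4 sits 5 semitones above the tonic. E## + 5 semitones is pitch class 11, spelled on A as A##.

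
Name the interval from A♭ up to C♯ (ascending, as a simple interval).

The letter names run A→C, a span of 2 letter steps, so the interval is some kind of third.
Ab to C# is 5 semitones. A major third is 4, so 5 makes it augmented.

augmented third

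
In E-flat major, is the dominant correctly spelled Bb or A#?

Bb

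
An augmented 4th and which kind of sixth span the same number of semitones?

An augmented fourth spans 6 semitones.
A sixth spanning 6 semitones is doubly diminished (the major sixth is 9).

doubly diminished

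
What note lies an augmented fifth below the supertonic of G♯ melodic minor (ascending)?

The supertonic of G# melodic minor (ascending) is A#.
An augmented fifth (8 semitones) below A# lands on the letter D, giving D.

D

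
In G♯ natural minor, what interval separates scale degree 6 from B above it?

Scale degree 6 of G# natural minor is E.
E up to B: letters E→B make it a fifth; 7 semitones makes it perfect.

perfect fifth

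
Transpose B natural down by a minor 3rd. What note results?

G#

A third below B lands on the letter G.
A minor third spans 3 semitones, so B moves to pitch class 8. On the letter G that is G#.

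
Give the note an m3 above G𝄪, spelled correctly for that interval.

A third above G lands on the letter B.
A minor third spans 3 semitones, so G## moves to pitch class 0. On the letter B that is B#.

B#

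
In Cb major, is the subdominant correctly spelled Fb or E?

Each scale degree takes a distinct letter name. Degree 4 of a scale on C must use the letter F.
Fb and E are enharmonically the same pitch, but only Fb uses the letter F, so it is the correct spelling here.

Fb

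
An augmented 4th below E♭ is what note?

E down a perfect fourth is B, so the target letter is B.
From Eb, an augmented fourth is 6 semitones down: Bbb.

Bbb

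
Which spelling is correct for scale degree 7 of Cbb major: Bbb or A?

Bbb

Each scale degree takes a distinct letter name. Degree 7 of a scale on C must use the letter B.
Bbb and A are enharmonically the same pitch, but only Bbb uses the letter B, so it is the correct spelling here.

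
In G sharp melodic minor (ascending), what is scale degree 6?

E#

Degree 6 takes the letter 5 steps above G, which is E.
In melodic minor (ascending), degree 6 sits 9 semitones above the tonic. G# + 9 semitones is pitch class 5, spelled on E as E#.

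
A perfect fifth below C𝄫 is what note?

Fbb

A fifth below C lands on the letter F.
A perfect fifth spans 7 semitones, so Cbb moves to pitch class 3. On the letter F that is Fbb.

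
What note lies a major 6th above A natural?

A sixth above A lands on the letter F.
A major sixth spans 9 semitones, so A moves to pitch class 6. On the letter F that is F#.

F#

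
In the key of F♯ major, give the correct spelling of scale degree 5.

Degree 5 takes the letter 4 steps above F, which is C.
In major, degree 5 sits 7 semitones above the tonic. F# + 7 semitones is pitch class 1, spelled on C as C#.

C#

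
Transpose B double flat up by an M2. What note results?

Cb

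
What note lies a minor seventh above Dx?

C##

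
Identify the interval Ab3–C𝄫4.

diminished third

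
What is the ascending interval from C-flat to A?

Counting letters C–D–E–F–G–A gives a sixth.
Cb→A = 10 semitones, 1 wider than the major sixth (9), so augmented.

augmented sixth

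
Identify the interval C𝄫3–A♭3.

Counting letters C–D–E–F–G–A gives a sixth.
Cbb→Ab = 10 semitones, 1 wider than the major sixth (9), so augmented.

augmented sixth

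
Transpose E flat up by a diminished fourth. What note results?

E up a perfect fourth is A, so the target letter is A.
From Eb, a diminished fourth is 4 semitones up: Abb.

Abb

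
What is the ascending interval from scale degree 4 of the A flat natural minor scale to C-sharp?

Scale degree 4 of Ab natural minor is Db.
Db up to C#: letters D→C make it a seventh; 12 semitones makes it augmented.

augmented seventh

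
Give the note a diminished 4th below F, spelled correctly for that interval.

A fourth below F lands on the letter C.
A diminished fourth spans 4 semitones, so F moves to pitch class 1. On the letter C that is C#.

C#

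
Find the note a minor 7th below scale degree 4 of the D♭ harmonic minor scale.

Ab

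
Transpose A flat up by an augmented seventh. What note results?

G#

A seventh above A lands on the letter G.
An augmented seventh spans 12 semitones, so Ab moves to pitch class 8. On the letter G that is G#.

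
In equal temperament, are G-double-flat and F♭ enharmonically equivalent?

No

Two spellings are enharmonically equivalent only if they share a pitch class.
Here Gbb → 5, Fb → 4; 4 ≠ 5, so they are not.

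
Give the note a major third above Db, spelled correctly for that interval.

A third above D lands on the letter F.
A major third spans 4 semitones, so Db moves to pitch class 5. On the letter F that is F.

F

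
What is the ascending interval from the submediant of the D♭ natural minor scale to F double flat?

diminished fifth

The submediant of Db natural minor is Bbb.
Bbb up to Fbb: letters B→F make it a fifth; 6 semitones makes it diminished.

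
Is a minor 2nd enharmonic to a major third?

A minor second spans 1 semitone; a major third spans 4.
The spans differ, so they are not enharmonic equivalents.

No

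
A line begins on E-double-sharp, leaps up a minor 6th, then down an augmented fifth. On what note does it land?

F#

A minor sixth up from E## is C## (letter C, 8 semitones up).
An augmented fifth down from C## is F# (letter F, 8 semitones down).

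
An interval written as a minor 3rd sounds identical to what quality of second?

augmented

A minor third spans 3 semitones.
A second spanning 3 semitones is augmented (the major second is 2).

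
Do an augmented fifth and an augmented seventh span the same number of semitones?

An augmented fifth spans 8 semitones; an augmented seventh spans 12.
The spans differ, so they are not enharmonic equivalents.

No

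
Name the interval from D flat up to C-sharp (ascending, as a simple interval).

augmented seventh

Counting letters D–E–F–G–A–B–C gives a seventh.
Db→C# = 12 semitones, 1 wider than the major seventh (11), so augmented.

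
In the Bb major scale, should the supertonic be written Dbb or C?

C

Each scale degree takes a distinct letter name. Degree 2 of a scale on B must use the letter C.
C and Dbb are enharmonically the same pitch, but only C uses the letter C, so it is the correct spelling here.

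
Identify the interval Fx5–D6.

diminished sixth

The letter names run F→D, a span of 5 letter steps, so the interval is some kind of sixth.
F## to D is 7 semitones. A major sixth is 9, so 7 makes it diminished.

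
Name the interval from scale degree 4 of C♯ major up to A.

Scale degree 4 of C# major is F#.
F# up to A: letters F→A make it a third; 3 semitones makes it minor.

minor third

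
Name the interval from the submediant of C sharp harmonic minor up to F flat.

The submediant of C# harmonic minor is A.
A up to Fb: letters A→F make it a sixth; 7 semitones makes it diminished.

diminished sixth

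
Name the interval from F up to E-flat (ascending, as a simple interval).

minor seventh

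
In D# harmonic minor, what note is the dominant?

Degree 5 takes the letter 4 steps above D, which is A.
In harmonic minor, degree 5 sits 7 semitones above the tonic. D# + 7 semitones is pitch class 10, spelled on A as A#.

A#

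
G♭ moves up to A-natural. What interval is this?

augmented second

Counting letters G–A gives a second.
Gb→A = 3 semitones, 1 wider than the major second (2), so augmented.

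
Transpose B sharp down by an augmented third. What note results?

A third below B lands on the letter G.
An augmented third spans 5 semitones, so B# moves to pitch class 7. On the letter G that is G.

G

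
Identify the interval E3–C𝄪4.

augmented sixth

The letter names run E→C, a span of 5 letter steps, so the interval is some kind of sixth.
E to C## is 10 semitones. A major sixth is 9, so 10 makes it augmented.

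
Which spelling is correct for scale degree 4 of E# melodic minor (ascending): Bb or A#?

A#

Each scale degree takes a distinct letter name. Degree 4 of a scale on E must use the letter A.
A# and Bb are enharmonically the same pitch, but only A# uses the letter A, so it is the correct spelling here.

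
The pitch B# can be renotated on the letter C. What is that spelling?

C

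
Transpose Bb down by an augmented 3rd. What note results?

Gbb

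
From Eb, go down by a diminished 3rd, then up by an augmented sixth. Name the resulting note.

A diminished third down from Eb is C# (letter C, 2 semitones down).
An augmented sixth up from C# is A## (letter A, 10 semitones up).

A##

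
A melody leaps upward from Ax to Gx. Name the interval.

minor seventh

The letter names run A→G, a span of 6 letter steps, so the interval is some kind of seventh.
A## to G## is 10 semitones. A major seventh is 11, so 10 makes it minor.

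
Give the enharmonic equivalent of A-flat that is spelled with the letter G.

Ab is pitch class 8. The letter G alone is pitch class 7.
To reach pitch class 8 from G requires an offset of +1 semitone, i.e. sharp: G#.

G#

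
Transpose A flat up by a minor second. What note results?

Bbb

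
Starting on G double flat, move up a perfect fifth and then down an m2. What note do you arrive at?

A perfect fifth up from Gbb is Dbb (letter D, 7 semitones up).
A minor second down from Dbb is Cb (letter C, 1 semitone down).

Cb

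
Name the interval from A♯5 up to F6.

diminished sixth

Counting letters A–B–C–D–E–F gives a sixth.
A#→F = 7 semitones, 2 narrower than the major sixth (9), so diminished.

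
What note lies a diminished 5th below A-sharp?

A fifth below A lands on the letter D.
A diminished fifth spans 6 semitones, so A# moves to pitch class 4. On the letter D that is D##.

D##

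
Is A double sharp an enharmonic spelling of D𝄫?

No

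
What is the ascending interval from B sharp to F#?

The letter names run B→F, a span of 4 letter steps, so the interval is some kind of fifth.
B# to F# is 6 semitones. A perfect fifth is 7, so 6 makes it diminished.

diminished fifth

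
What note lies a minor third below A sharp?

A third below A lands on the letter F.
A minor third spans 3 semitones, so A# moves to pitch class 7. On the letter F that is F##.

F##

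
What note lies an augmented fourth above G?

C#

G up a perfect fourth is C, so the target letter is C.
From G, an augmented fourth is 6 semitones up: C#.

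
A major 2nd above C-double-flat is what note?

Dbb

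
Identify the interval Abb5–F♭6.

Counting letters A–B–C–D–E–F gives a sixth.
Abb→Fb = 9 semitones, exactly the major sixth.

major sixth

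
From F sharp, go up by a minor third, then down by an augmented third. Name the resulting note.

A minor third up from F# is A (letter A, 3 semitones up).
An augmented third down from A is Fb (letter F, 5 semitones down).

Fb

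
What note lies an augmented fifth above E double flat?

Bb

A fifth above E lands on the letter B.
An augmented fifth spans 8 semitones, so Ebb moves to pitch class 10. On the letter B that is Bb.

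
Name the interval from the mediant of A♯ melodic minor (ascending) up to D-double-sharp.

augmented second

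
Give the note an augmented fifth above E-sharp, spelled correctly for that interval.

E up a perfect fifth is B, so the target letter is B.
From E#, an augmented fifth is 8 semitones up: B##.

B##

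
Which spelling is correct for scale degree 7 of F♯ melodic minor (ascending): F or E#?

Each scale degree takes a distinct letter name. Degree 7 of a scale on F must use the letter E.
E# and F are enharmonically the same pitch, but only E# uses the letter E, so it is the correct spelling here.

E#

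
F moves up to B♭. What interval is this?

perfect fourth

The letter names run F→B, a span of 3 letter steps, so the interval is some kind of fourth.
F to Bb is 5 semitones. A perfect fourth is 5, so 5 makes it perfect.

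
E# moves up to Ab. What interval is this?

The letter names run E→A, a span of 3 letter steps, so the interval is some kind of fourth.
E# to Ab is 3 semitones. A perfect fourth is 5, so 3 makes it doubly diminished.

doubly diminished fourth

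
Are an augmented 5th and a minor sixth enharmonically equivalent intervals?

Yes

An augmented fifth spans 8 semitones; a minor sixth spans 8.
They are enharmonically equivalent.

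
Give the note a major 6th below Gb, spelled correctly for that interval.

A sixth below G lands on the letter B.
A major sixth spans 9 semitones, so Gb moves to pitch class 9. On the letter B that is Bbb.

Bbb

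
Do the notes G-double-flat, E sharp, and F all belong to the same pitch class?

Gbb = pitch class 5 and E# = pitch class 5 and F = pitch class 5 — the same pitch class, so they are enharmonic equivalents.

Yes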